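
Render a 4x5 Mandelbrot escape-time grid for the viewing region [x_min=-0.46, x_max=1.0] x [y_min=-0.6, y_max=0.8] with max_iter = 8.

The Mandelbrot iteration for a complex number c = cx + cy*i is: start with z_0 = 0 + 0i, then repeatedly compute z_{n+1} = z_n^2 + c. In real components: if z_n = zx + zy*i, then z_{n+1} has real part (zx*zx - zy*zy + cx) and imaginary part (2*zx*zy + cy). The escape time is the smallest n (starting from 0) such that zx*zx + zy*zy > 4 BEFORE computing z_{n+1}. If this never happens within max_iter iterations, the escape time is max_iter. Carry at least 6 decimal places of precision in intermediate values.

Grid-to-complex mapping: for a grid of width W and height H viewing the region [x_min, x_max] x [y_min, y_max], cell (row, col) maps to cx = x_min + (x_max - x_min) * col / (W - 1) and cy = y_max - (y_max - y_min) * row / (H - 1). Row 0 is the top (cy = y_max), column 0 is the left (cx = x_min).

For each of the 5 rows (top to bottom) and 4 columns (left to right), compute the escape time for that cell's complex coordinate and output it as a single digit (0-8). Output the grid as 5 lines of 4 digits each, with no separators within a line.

(row=0, col=0): c = -0.4600 + 0.8000i → escape time 6
(row=0, col=1): c = 0.0267 + 0.8000i → escape time 8
(row=0, col=2): c = 0.5133 + 0.8000i → escape time 3
(row=0, col=3): c = 1.0000 + 0.8000i → escape time 2
(row=1, col=0): c = -0.4600 + 0.4500i → escape time 8
(row=1, col=1): c = 0.0267 + 0.4500i → escape time 8
(row=1, col=2): c = 0.5133 + 0.4500i → escape time 5
(row=1, col=3): c = 1.0000 + 0.4500i → escape time 2
(row=2, col=0): c = -0.4600 + 0.1000i → escape time 8
(row=2, col=1): c = 0.0267 + 0.1000i → escape time 8
(row=2, col=2): c = 0.5133 + 0.1000i → escape time 5
(row=2, col=3): c = 1.0000 + 0.1000i → escape time 2
(row=3, col=0): c = -0.4600 + -0.2500i → escape time 8
(row=3, col=1): c = 0.0267 + -0.2500i → escape time 8
(row=3, col=2): c = 0.5133 + -0.2500i → escape time 5
(row=3, col=3): c = 1.0000 + -0.2500i → escape time 2
(row=4, col=0): c = -0.4600 + -0.6000i → escape time 8
(row=4, col=1): c = 0.0267 + -0.6000i → escape time 8
(row=4, col=2): c = 0.5133 + -0.6000i → escape time 4
(row=4, col=3): c = 1.0000 + -0.6000i → escape time 2

Answer: 6832
8852
8852
8852
8842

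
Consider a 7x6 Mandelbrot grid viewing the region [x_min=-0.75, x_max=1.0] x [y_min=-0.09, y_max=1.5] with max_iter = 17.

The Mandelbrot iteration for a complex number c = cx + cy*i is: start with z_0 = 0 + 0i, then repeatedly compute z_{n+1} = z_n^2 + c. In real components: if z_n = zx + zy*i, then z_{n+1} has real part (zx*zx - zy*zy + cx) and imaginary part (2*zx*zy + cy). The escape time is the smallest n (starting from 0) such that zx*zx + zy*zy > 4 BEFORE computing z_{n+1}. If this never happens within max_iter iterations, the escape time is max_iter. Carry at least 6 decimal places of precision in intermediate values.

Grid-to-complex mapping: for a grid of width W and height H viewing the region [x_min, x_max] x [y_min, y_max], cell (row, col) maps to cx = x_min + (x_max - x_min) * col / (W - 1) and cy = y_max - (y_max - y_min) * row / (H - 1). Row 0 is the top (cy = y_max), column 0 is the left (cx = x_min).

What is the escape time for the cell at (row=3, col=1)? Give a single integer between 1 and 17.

z_0 = 0 + 0i, c = -0.4583 + 0.5460i
Iter 1: z = -0.4583 + 0.5460i, |z|^2 = 0.5082
Iter 2: z = -0.5464 + 0.0455i, |z|^2 = 0.3006
Iter 3: z = -0.1619 + 0.4963i, |z|^2 = 0.2725
Iter 4: z = -0.6784 + 0.3853i, |z|^2 = 0.6087
Iter 5: z = -0.1466 + 0.0232i, |z|^2 = 0.0220
Iter 6: z = -0.4374 + 0.5392i, |z|^2 = 0.4821
Iter 7: z = -0.5578 + 0.0743i, |z|^2 = 0.3166
Iter 8: z = -0.1527 + 0.4631i, |z|^2 = 0.2378
Iter 9: z = -0.6495 + 0.4045i, |z|^2 = 0.5854
Iter 10: z = -0.2002 + 0.0205i, |z|^2 = 0.0405
Iter 11: z = -0.4187 + 0.5378i, |z|^2 = 0.4645
Iter 12: z = -0.5722 + 0.0957i, |z|^2 = 0.3366
Iter 13: z = -0.1400 + 0.4365i, |z|^2 = 0.2101
Iter 14: z = -0.6293 + 0.4237i, |z|^2 = 0.5755
Iter 15: z = -0.2419 + 0.0127i, |z|^2 = 0.0587
Iter 16: z = -0.4000 + 0.5398i, |z|^2 = 0.4514

Answer: 17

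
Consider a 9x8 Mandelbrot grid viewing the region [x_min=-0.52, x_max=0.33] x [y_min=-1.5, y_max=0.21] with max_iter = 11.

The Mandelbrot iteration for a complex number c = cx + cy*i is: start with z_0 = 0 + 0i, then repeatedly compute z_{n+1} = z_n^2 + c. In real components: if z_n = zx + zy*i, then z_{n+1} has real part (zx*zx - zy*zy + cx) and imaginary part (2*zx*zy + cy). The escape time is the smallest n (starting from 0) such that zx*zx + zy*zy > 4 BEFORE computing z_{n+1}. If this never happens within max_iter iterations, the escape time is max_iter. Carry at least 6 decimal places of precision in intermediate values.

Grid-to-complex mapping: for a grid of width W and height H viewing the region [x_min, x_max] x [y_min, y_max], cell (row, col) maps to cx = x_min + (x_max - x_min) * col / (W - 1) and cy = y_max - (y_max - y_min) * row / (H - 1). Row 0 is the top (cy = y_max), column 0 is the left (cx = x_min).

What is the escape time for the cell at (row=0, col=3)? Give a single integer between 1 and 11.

z_0 = 0 + 0i, c = -0.2012 + 0.2100i
Iter 1: z = -0.2012 + 0.2100i, |z|^2 = 0.0846
Iter 2: z = -0.2048 + 0.1255i, |z|^2 = 0.0577
Iter 3: z = -0.1750 + 0.1586i, |z|^2 = 0.0558
Iter 4: z = -0.1958 + 0.1545i, |z|^2 = 0.0622
Iter 5: z = -0.1868 + 0.1495i, |z|^2 = 0.0572
Iter 6: z = -0.1887 + 0.1541i, |z|^2 = 0.0594
Iter 7: z = -0.1894 + 0.1518i, |z|^2 = 0.0589
Iter 8: z = -0.1884 + 0.1525i, |z|^2 = 0.0588
Iter 9: z = -0.1890 + 0.1525i, |z|^2 = 0.0590
Iter 10: z = -0.1888 + 0.1523i, |z|^2 = 0.0589

Answer: 11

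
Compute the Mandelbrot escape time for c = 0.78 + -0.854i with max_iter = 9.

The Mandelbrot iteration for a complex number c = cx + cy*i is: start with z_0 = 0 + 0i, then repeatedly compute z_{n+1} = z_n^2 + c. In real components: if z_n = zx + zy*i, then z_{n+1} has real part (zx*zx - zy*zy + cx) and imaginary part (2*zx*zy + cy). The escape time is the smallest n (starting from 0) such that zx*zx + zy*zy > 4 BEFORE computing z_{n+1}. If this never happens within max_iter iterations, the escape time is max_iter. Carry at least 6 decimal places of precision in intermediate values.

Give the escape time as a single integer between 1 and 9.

Answer: 2

Derivation:
z_0 = 0 + 0i, c = 0.7800 + -0.8540i
Iter 1: z = 0.7800 + -0.8540i, |z|^2 = 1.3377
Iter 2: z = 0.6591 + -2.1862i, |z|^2 = 5.2140
Escaped at iteration 2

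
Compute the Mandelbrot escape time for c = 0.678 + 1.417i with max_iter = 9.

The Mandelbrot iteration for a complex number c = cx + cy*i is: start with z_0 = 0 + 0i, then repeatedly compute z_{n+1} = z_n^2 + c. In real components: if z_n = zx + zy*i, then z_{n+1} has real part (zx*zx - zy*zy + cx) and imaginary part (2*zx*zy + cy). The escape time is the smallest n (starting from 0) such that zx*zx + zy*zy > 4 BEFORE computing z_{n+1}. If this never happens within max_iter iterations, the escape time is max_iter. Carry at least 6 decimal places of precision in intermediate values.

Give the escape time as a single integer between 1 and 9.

Answer: 2

Derivation:
z_0 = 0 + 0i, c = 0.6780 + 1.4170i
Iter 1: z = 0.6780 + 1.4170i, |z|^2 = 2.4676
Iter 2: z = -0.8702 + 3.3385i, |z|^2 = 11.9025
Escaped at iteration 2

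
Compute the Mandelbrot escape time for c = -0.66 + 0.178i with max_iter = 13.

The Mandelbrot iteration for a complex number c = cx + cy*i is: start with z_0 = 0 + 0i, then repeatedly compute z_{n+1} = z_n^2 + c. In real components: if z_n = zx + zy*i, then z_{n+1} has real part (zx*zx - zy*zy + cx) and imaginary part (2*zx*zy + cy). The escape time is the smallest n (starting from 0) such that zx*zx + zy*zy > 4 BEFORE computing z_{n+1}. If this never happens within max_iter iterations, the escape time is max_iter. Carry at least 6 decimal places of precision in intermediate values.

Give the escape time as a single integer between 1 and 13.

Answer: 13

Derivation:
z_0 = 0 + 0i, c = -0.6600 + 0.1780i
Iter 1: z = -0.6600 + 0.1780i, |z|^2 = 0.4673
Iter 2: z = -0.2561 + -0.0570i, |z|^2 = 0.0688
Iter 3: z = -0.5977 + 0.2072i, |z|^2 = 0.4001
Iter 4: z = -0.3457 + -0.0696i, |z|^2 = 0.1244
Iter 5: z = -0.5453 + 0.2262i, |z|^2 = 0.3485
Iter 6: z = -0.4138 + -0.0687i, |z|^2 = 0.1759
Iter 7: z = -0.4935 + 0.2348i, |z|^2 = 0.2987
Iter 8: z = -0.4716 + -0.0538i, |z|^2 = 0.2253
Iter 9: z = -0.4405 + 0.2287i, |z|^2 = 0.2464
Iter 10: z = -0.5183 + -0.0235i, |z|^2 = 0.2692
Iter 11: z = -0.3920 + 0.2024i, |z|^2 = 0.1946
Iter 12: z = -0.5473 + 0.0194i, |z|^2 = 0.2999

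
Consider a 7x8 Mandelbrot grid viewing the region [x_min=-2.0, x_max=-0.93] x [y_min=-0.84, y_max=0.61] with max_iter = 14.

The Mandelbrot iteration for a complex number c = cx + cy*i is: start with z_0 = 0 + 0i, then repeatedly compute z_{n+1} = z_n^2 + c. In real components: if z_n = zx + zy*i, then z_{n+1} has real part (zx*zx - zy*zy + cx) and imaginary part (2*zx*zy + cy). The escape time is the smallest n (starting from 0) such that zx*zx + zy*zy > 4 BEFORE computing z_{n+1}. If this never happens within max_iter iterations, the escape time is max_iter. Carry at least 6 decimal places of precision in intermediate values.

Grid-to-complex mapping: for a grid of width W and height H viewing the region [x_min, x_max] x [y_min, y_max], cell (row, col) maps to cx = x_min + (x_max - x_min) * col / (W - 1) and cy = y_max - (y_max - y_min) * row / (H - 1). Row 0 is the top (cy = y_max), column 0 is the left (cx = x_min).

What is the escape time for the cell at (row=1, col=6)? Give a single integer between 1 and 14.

z_0 = 0 + 0i, c = -0.9300 + 0.4029i
Iter 1: z = -0.9300 + 0.4029i, |z|^2 = 1.0272
Iter 2: z = -0.2274 + -0.3465i, |z|^2 = 0.1717
Iter 3: z = -0.9983 + 0.5604i, |z|^2 = 1.3107
Iter 4: z = -0.2474 + -0.7161i, |z|^2 = 0.5740
Iter 5: z = -1.3816 + 0.7572i, |z|^2 = 2.4822
Iter 6: z = 0.4054 + -1.6895i, |z|^2 = 3.0187
Iter 7: z = -3.6200 + -0.9671i, |z|^2 = 14.0393
Escaped at iteration 7

Answer: 7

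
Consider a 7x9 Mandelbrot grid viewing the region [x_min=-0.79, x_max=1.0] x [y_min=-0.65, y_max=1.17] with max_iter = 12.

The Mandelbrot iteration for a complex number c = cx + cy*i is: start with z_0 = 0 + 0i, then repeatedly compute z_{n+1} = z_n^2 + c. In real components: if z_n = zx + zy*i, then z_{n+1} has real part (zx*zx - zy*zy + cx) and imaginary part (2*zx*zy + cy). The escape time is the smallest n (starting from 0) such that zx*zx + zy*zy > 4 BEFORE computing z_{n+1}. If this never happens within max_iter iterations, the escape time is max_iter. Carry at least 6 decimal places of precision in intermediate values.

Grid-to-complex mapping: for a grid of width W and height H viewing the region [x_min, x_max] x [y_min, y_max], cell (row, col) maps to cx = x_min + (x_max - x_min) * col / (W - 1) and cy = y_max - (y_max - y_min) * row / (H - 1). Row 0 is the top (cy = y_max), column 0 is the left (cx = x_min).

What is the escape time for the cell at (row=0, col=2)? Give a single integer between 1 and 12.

Answer: 4

Derivation:
z_0 = 0 + 0i, c = -0.1933 + 1.1700i
Iter 1: z = -0.1933 + 1.1700i, |z|^2 = 1.4063
Iter 2: z = -1.5249 + 0.7176i, |z|^2 = 2.8401
Iter 3: z = 1.6169 + -1.0185i, |z|^2 = 3.6517
Iter 4: z = 1.3838 + -2.1235i, |z|^2 = 6.4242
Escaped at iteration 4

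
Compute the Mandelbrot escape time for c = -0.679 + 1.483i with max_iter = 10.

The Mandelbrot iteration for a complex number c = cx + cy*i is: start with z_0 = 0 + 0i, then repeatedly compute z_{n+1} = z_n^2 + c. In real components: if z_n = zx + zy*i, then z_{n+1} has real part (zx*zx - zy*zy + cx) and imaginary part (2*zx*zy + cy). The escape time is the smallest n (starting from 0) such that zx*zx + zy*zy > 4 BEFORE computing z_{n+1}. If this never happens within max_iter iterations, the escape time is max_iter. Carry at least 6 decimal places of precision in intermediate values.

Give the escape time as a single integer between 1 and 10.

Answer: 2

Derivation:
z_0 = 0 + 0i, c = -0.6790 + 1.4830i
Iter 1: z = -0.6790 + 1.4830i, |z|^2 = 2.6603
Iter 2: z = -2.4172 + -0.5309i, |z|^2 = 6.1250
Escaped at iteration 2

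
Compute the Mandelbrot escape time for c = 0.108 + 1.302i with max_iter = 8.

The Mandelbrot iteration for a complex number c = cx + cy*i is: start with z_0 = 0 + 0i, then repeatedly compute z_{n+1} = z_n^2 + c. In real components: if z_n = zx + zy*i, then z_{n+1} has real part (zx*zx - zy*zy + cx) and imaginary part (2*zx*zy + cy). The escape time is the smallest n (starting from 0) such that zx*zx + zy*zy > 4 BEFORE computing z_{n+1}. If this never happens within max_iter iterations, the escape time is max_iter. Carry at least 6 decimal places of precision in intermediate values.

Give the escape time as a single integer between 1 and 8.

z_0 = 0 + 0i, c = 0.1080 + 1.3020i
Iter 1: z = 0.1080 + 1.3020i, |z|^2 = 1.7069
Iter 2: z = -1.5755 + 1.5832i, |z|^2 = 4.9889
Escaped at iteration 2

Answer: 2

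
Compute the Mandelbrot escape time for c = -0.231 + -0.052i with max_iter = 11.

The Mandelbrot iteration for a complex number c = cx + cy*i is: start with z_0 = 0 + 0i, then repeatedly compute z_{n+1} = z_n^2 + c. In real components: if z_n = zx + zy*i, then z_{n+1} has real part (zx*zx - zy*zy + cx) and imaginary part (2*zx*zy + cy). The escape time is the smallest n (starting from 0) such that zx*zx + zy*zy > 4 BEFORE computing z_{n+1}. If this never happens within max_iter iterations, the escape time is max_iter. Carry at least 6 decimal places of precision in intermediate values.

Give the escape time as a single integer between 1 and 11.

z_0 = 0 + 0i, c = -0.2310 + -0.0520i
Iter 1: z = -0.2310 + -0.0520i, |z|^2 = 0.0561
Iter 2: z = -0.1803 + -0.0280i, |z|^2 = 0.0333
Iter 3: z = -0.1993 + -0.0419i, |z|^2 = 0.0415
Iter 4: z = -0.1931 + -0.0353i, |z|^2 = 0.0385
Iter 5: z = -0.1950 + -0.0384i, |z|^2 = 0.0395
Iter 6: z = -0.1945 + -0.0370i, |z|^2 = 0.0392
Iter 7: z = -0.1946 + -0.0376i, |z|^2 = 0.0393
Iter 8: z = -0.1946 + -0.0374i, |z|^2 = 0.0393
Iter 9: z = -0.1945 + -0.0375i, |z|^2 = 0.0393
Iter 10: z = -0.1946 + -0.0374i, |z|^2 = 0.0393

Answer: 11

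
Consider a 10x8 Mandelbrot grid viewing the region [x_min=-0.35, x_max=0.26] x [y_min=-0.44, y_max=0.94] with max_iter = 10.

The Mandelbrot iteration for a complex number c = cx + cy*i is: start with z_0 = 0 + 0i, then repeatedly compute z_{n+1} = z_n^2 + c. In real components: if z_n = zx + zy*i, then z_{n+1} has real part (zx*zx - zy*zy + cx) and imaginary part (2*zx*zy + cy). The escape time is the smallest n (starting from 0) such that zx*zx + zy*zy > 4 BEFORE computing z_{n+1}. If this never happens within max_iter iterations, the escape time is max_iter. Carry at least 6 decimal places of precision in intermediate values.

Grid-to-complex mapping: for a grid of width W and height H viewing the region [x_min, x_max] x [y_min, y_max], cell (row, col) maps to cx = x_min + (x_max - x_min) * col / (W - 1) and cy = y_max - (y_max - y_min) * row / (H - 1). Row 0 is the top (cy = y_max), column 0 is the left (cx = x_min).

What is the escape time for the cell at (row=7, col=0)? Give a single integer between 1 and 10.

z_0 = 0 + 0i, c = -0.3500 + -0.4400i
Iter 1: z = -0.3500 + -0.4400i, |z|^2 = 0.3161
Iter 2: z = -0.4211 + -0.1320i, |z|^2 = 0.1947
Iter 3: z = -0.1901 + -0.3288i, |z|^2 = 0.1443
Iter 4: z = -0.4220 + -0.3150i, |z|^2 = 0.2773
Iter 5: z = -0.2711 + -0.1742i, |z|^2 = 0.1038
Iter 6: z = -0.3068 + -0.3456i, |z|^2 = 0.2135
Iter 7: z = -0.3753 + -0.2280i, |z|^2 = 0.1928
Iter 8: z = -0.2611 + -0.2689i, |z|^2 = 0.1405
Iter 9: z = -0.3541 + -0.2996i, |z|^2 = 0.2151

Answer: 10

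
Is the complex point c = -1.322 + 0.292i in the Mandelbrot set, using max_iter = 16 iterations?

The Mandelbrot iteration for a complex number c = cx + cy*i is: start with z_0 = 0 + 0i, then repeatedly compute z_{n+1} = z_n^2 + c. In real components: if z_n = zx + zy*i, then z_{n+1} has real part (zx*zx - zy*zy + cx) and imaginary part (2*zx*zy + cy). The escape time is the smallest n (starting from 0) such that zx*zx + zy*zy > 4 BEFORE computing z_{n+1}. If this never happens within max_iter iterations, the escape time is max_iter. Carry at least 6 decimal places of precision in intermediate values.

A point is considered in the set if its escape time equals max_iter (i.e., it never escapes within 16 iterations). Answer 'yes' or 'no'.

Answer: no

Derivation:
z_0 = 0 + 0i, c = -1.3220 + 0.2920i
Iter 1: z = -1.3220 + 0.2920i, |z|^2 = 1.8329
Iter 2: z = 0.3404 + -0.4800i, |z|^2 = 0.3463
Iter 3: z = -1.4366 + -0.0348i, |z|^2 = 2.0649
Iter 4: z = 0.7405 + 0.3921i, |z|^2 = 0.7021
Iter 5: z = -0.9274 + 0.8727i, |z|^2 = 1.6216
Iter 6: z = -1.2235 + -1.3266i, |z|^2 = 3.2569
Iter 7: z = -1.5851 + 3.5383i, |z|^2 = 15.0318
Escaped at iteration 7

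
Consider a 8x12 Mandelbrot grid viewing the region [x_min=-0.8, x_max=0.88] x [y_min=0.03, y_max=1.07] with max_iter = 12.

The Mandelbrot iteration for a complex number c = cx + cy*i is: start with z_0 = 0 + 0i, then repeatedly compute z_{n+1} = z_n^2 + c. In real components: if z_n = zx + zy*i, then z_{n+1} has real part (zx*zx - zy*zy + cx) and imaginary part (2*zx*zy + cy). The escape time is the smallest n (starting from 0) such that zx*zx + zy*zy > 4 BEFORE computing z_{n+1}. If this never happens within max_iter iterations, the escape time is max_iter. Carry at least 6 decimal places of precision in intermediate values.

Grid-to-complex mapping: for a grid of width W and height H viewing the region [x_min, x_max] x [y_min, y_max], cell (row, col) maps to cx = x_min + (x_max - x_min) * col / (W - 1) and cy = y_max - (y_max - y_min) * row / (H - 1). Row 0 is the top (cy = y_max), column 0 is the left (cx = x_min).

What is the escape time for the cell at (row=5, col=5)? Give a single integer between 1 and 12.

Answer: 11

Derivation:
z_0 = 0 + 0i, c = 0.4000 + 0.5973i
Iter 1: z = 0.4000 + 0.5973i, |z|^2 = 0.5167
Iter 2: z = 0.2033 + 1.0751i, |z|^2 = 1.1971
Iter 3: z = -0.7145 + 1.0343i, |z|^2 = 1.5804
Iter 4: z = -0.1593 + -0.8808i, |z|^2 = 0.8012
Iter 5: z = -0.3504 + 0.8779i, |z|^2 = 0.8936
Iter 6: z = -0.2480 + -0.0180i, |z|^2 = 0.0618
Iter 7: z = 0.4612 + 0.6062i, |z|^2 = 0.5802
Iter 8: z = 0.2452 + 1.1564i, |z|^2 = 1.3974
Iter 9: z = -0.8771 + 1.1644i, |z|^2 = 2.1251
Iter 10: z = -0.1864 + -1.4453i, |z|^2 = 2.1237
Iter 11: z = -1.6542 + 1.1360i, |z|^2 = 4.0270
Escaped at iteration 11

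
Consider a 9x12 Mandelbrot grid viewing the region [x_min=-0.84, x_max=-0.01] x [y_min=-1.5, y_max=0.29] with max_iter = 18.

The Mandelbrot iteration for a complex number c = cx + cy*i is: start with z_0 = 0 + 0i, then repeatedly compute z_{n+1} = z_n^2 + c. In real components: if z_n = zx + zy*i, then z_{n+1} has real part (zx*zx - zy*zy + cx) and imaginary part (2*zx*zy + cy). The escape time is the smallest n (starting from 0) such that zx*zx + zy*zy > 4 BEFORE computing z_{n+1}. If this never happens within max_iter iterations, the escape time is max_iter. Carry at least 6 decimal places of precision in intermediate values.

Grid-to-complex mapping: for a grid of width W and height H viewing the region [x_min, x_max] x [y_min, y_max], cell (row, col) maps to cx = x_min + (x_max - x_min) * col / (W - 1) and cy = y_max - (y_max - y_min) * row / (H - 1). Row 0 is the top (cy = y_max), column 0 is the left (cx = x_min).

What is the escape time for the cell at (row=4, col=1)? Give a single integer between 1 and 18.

z_0 = 0 + 0i, c = -0.7362 + -0.3609i
Iter 1: z = -0.7362 + -0.3609i, |z|^2 = 0.6723
Iter 2: z = -0.3244 + 0.1705i, |z|^2 = 0.1343
Iter 3: z = -0.6601 + -0.4716i, |z|^2 = 0.6581
Iter 4: z = -0.5229 + 0.2616i, |z|^2 = 0.3419
Iter 5: z = -0.5312 + -0.6345i, |z|^2 = 0.6848
Iter 6: z = -0.8567 + 0.3133i, |z|^2 = 0.8320
Iter 7: z = -0.1005 + -0.8976i, |z|^2 = 0.8158
Iter 8: z = -1.5319 + -0.1805i, |z|^2 = 2.3792
Iter 9: z = 1.5778 + 0.1920i, |z|^2 = 2.5263
Iter 10: z = 1.7164 + 0.2449i, |z|^2 = 3.0059
Iter 11: z = 2.1496 + 0.4798i, |z|^2 = 4.8512
Escaped at iteration 11

Answer: 11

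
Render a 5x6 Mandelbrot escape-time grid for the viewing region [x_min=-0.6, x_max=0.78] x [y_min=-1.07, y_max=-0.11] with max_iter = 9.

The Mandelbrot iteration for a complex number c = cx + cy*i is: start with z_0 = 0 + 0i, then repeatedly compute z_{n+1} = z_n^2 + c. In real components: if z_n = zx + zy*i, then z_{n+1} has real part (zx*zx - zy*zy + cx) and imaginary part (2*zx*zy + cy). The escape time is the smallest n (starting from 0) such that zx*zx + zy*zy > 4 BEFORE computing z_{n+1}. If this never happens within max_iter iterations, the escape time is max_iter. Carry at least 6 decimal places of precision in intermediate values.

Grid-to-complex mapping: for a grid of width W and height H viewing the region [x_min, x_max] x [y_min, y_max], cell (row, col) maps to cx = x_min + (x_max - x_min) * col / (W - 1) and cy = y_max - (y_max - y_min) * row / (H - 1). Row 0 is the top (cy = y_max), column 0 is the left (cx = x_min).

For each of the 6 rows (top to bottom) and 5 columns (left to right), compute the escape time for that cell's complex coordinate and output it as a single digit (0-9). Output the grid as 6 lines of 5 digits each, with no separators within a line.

Answer: 99963
99993
99963
99953
49532
35422

Derivation:
(row=0, col=0): c = -0.6000 + -0.1100i → escape time 9
(row=0, col=1): c = -0.2550 + -0.1100i → escape time 9
(row=0, col=2): c = 0.0900 + -0.1100i → escape time 9
(row=0, col=3): c = 0.4350 + -0.1100i → escape time 6
(row=0, col=4): c = 0.7800 + -0.1100i → escape time 3
(row=1, col=0): c = -0.6000 + -0.3020i → escape time 9
(row=1, col=1): c = -0.2550 + -0.3020i → escape time 9
(row=1, col=2): c = 0.0900 + -0.3020i → escape time 9
(row=1, col=3): c = 0.4350 + -0.3020i → escape time 9
(row=1, col=4): c = 0.7800 + -0.3020i → escape time 3
(row=2, col=0): c = -0.6000 + -0.4940i → escape time 9
(row=2, col=1): c = -0.2550 + -0.4940i → escape time 9
(row=2, col=2): c = 0.0900 + -0.4940i → escape time 9
(row=2, col=3): c = 0.4350 + -0.4940i → escape time 6
(row=2, col=4): c = 0.7800 + -0.4940i → escape time 3
(row=3, col=0): c = -0.6000 + -0.6860i → escape time 9
(row=3, col=1): c = -0.2550 + -0.6860i → escape time 9
(row=3, col=2): c = 0.0900 + -0.6860i → escape time 9
(row=3, col=3): c = 0.4350 + -0.6860i → escape time 5
(row=3, col=4): c = 0.7800 + -0.6860i → escape time 3
(row=4, col=0): c = -0.6000 + -0.8780i → escape time 4
(row=4, col=1): c = -0.2550 + -0.8780i → escape time 9
(row=4, col=2): c = 0.0900 + -0.8780i → escape time 5
(row=4, col=3): c = 0.4350 + -0.8780i → escape time 3
(row=4, col=4): c = 0.7800 + -0.8780i → escape time 2
(row=5, col=0): c = -0.6000 + -1.0700i → escape time 3
(row=5, col=1): c = -0.2550 + -1.0700i → escape time 5
(row=5, col=2): c = 0.0900 + -1.0700i → escape time 4
(row=5, col=3): c = 0.4350 + -1.0700i → escape time 2
(row=5, col=4): c = 0.7800 + -1.0700i → escape time 2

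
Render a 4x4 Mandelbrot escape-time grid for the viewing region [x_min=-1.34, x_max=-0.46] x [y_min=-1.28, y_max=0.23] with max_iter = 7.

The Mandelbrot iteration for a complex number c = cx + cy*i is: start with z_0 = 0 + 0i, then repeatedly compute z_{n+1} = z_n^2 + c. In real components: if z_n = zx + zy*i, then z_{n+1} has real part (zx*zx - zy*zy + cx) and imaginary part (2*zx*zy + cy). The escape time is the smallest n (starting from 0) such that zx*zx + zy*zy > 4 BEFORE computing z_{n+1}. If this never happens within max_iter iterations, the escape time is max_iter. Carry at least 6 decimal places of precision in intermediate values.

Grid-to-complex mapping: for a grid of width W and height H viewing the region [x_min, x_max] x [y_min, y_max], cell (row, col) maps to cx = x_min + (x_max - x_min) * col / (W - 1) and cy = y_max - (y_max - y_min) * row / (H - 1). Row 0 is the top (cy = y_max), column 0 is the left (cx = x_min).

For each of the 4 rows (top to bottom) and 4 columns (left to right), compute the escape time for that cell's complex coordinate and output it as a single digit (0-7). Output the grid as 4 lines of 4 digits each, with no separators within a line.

Answer: 7777
7777
3346
2233

Derivation:
(row=0, col=0): c = -1.3400 + 0.2300i → escape time 7
(row=0, col=1): c = -1.0467 + 0.2300i → escape time 7
(row=0, col=2): c = -0.7533 + 0.2300i → escape time 7
(row=0, col=3): c = -0.4600 + 0.2300i → escape time 7
(row=1, col=0): c = -1.3400 + -0.2733i → escape time 7
(row=1, col=1): c = -1.0467 + -0.2733i → escape time 7
(row=1, col=2): c = -0.7533 + -0.2733i → escape time 7
(row=1, col=3): c = -0.4600 + -0.2733i → escape time 7
(row=2, col=0): c = -1.3400 + -0.7767i → escape time 3
(row=2, col=1): c = -1.0467 + -0.7767i → escape time 3
(row=2, col=2): c = -0.7533 + -0.7767i → escape time 4
(row=2, col=3): c = -0.4600 + -0.7767i → escape time 6
(row=3, col=0): c = -1.3400 + -1.2800i → escape time 2
(row=3, col=1): c = -1.0467 + -1.2800i → escape time 2
(row=3, col=2): c = -0.7533 + -1.2800i → escape time 3
(row=3, col=3): c = -0.4600 + -1.2800i → escape time 3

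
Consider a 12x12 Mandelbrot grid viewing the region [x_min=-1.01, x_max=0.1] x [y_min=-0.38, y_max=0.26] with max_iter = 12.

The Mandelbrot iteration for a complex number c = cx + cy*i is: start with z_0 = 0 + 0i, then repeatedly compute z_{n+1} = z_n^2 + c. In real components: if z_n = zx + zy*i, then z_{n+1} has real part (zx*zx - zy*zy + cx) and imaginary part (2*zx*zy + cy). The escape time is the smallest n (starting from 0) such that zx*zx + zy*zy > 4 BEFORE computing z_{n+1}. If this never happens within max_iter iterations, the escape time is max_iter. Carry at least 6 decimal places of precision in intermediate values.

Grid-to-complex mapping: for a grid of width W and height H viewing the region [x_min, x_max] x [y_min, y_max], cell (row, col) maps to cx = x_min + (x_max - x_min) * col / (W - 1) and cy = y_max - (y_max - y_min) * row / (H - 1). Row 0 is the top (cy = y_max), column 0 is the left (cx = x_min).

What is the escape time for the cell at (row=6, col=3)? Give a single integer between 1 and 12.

z_0 = 0 + 0i, c = -0.7073 + -0.0891i
Iter 1: z = -0.7073 + -0.0891i, |z|^2 = 0.5082
Iter 2: z = -0.2150 + 0.0369i, |z|^2 = 0.0476
Iter 3: z = -0.6624 + -0.1050i, |z|^2 = 0.4498
Iter 4: z = -0.2795 + 0.0500i, |z|^2 = 0.0806
Iter 5: z = -0.6317 + -0.1170i, |z|^2 = 0.4127
Iter 6: z = -0.3220 + 0.0588i, |z|^2 = 0.1071
Iter 7: z = -0.6071 + -0.1269i, |z|^2 = 0.3846
Iter 8: z = -0.3549 + 0.0650i, |z|^2 = 0.1302
Iter 9: z = -0.5856 + -0.1352i, |z|^2 = 0.3612
Iter 10: z = -0.3827 + 0.0693i, |z|^2 = 0.1512
Iter 11: z = -0.5656 + -0.1421i, |z|^2 = 0.3401

Answer: 12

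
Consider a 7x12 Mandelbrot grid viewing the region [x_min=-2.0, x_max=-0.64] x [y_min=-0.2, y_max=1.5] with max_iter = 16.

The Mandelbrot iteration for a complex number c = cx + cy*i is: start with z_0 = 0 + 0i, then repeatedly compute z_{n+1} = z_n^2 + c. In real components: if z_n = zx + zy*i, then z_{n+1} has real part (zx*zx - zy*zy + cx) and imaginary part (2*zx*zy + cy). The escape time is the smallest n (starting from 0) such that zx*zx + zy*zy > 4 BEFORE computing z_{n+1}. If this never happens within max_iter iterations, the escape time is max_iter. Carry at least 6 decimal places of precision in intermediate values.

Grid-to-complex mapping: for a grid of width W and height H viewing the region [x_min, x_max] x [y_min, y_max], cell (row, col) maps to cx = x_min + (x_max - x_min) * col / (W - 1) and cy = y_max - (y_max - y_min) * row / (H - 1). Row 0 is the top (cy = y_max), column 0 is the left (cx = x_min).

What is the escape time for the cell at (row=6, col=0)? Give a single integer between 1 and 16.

Answer: 1

Derivation:
z_0 = 0 + 0i, c = -2.0000 + 0.5727i
Iter 1: z = -2.0000 + 0.5727i, |z|^2 = 4.3280
Escaped at iteration 1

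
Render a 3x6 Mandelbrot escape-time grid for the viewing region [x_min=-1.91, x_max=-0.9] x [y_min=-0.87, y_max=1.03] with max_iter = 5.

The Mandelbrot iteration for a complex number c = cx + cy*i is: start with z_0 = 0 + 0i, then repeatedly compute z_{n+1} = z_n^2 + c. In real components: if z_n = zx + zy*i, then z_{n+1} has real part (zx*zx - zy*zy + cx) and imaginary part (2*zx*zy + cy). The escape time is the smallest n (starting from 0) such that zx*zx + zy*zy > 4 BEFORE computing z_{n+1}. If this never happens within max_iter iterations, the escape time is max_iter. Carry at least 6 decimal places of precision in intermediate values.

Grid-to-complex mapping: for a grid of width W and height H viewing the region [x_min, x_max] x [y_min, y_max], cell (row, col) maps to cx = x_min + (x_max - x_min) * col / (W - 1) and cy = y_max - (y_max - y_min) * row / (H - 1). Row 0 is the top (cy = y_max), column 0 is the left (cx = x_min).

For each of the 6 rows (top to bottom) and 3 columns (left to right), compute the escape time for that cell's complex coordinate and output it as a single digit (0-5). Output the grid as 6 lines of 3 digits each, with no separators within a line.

(row=0, col=0): c = -1.9100 + 1.0300i → escape time 1
(row=0, col=1): c = -1.4050 + 1.0300i → escape time 3
(row=0, col=2): c = -0.9000 + 1.0300i → escape time 3
(row=1, col=0): c = -1.9100 + 0.6500i → escape time 1
(row=1, col=1): c = -1.4050 + 0.6500i → escape time 3
(row=1, col=2): c = -0.9000 + 0.6500i → escape time 4
(row=2, col=0): c = -1.9100 + 0.2700i → escape time 3
(row=2, col=1): c = -1.4050 + 0.2700i → escape time 5
(row=2, col=2): c = -0.9000 + 0.2700i → escape time 5
(row=3, col=0): c = -1.9100 + -0.1100i → escape time 4
(row=3, col=1): c = -1.4050 + -0.1100i → escape time 5
(row=3, col=2): c = -0.9000 + -0.1100i → escape time 5
(row=4, col=0): c = -1.9100 + -0.4900i → escape time 2
(row=4, col=1): c = -1.4050 + -0.4900i → escape time 3
(row=4, col=2): c = -0.9000 + -0.4900i → escape time 5
(row=5, col=0): c = -1.9100 + -0.8700i → escape time 1
(row=5, col=1): c = -1.4050 + -0.8700i → escape time 3
(row=5, col=2): c = -0.9000 + -0.8700i → escape time 3

Answer: 133
134
355
455
235
133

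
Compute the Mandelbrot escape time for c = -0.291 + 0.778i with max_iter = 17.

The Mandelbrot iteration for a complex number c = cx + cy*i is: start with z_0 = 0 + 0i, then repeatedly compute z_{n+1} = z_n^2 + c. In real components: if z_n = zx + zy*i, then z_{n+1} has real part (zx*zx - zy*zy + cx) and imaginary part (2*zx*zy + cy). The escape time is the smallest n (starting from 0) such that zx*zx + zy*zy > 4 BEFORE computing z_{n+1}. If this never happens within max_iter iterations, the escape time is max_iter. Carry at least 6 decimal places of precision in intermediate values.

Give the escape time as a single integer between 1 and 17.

z_0 = 0 + 0i, c = -0.2910 + 0.7780i
Iter 1: z = -0.2910 + 0.7780i, |z|^2 = 0.6900
Iter 2: z = -0.8116 + 0.3252i, |z|^2 = 0.7645
Iter 3: z = 0.2619 + 0.2501i, |z|^2 = 0.1312
Iter 4: z = -0.2849 + 0.9090i, |z|^2 = 0.9075
Iter 5: z = -1.0362 + 0.2599i, |z|^2 = 1.1412
Iter 6: z = 0.7150 + 0.2393i, |z|^2 = 0.5686
Iter 7: z = 0.1630 + 1.1203i, |z|^2 = 1.2815
Iter 8: z = -1.5194 + 1.1432i, |z|^2 = 3.6156
Iter 9: z = 0.7106 + -2.6960i, |z|^2 = 7.7736
Escaped at iteration 9

Answer: 9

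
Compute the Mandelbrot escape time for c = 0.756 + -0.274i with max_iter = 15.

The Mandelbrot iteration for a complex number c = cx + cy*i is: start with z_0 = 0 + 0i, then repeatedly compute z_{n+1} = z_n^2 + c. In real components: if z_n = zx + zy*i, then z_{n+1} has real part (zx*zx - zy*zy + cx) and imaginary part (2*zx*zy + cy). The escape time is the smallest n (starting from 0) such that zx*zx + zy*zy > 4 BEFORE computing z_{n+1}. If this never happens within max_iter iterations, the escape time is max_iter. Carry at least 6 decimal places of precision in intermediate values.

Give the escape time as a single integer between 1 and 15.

z_0 = 0 + 0i, c = 0.7560 + -0.2740i
Iter 1: z = 0.7560 + -0.2740i, |z|^2 = 0.6466
Iter 2: z = 1.2525 + -0.6883i, |z|^2 = 2.0424
Iter 3: z = 1.8509 + -1.9981i, |z|^2 = 7.4183
Escaped at iteration 3

Answer: 3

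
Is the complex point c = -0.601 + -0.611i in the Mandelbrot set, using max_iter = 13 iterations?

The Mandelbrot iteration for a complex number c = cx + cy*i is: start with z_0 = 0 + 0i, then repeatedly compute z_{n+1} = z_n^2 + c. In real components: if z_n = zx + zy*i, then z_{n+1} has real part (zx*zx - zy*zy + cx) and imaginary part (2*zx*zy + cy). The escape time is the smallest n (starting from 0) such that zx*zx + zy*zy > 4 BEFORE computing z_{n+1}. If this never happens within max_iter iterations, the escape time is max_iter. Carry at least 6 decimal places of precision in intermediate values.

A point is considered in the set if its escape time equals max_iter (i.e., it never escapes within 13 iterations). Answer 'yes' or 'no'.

z_0 = 0 + 0i, c = -0.6010 + -0.6110i
Iter 1: z = -0.6010 + -0.6110i, |z|^2 = 0.7345
Iter 2: z = -0.6131 + 0.1234i, |z|^2 = 0.3911
Iter 3: z = -0.2403 + -0.7623i, |z|^2 = 0.6389
Iter 4: z = -1.1244 + -0.2446i, |z|^2 = 1.3241
Iter 5: z = 0.6035 + -0.0610i, |z|^2 = 0.3679
Iter 6: z = -0.2405 + -0.6846i, |z|^2 = 0.5265
Iter 7: z = -1.0118 + -0.2817i, |z|^2 = 1.1031
Iter 8: z = 0.3434 + -0.0410i, |z|^2 = 0.1196
Iter 9: z = -0.4848 + -0.6391i, |z|^2 = 0.6435
Iter 10: z = -0.7745 + 0.0087i, |z|^2 = 0.5999
Iter 11: z = -0.0013 + -0.6244i, |z|^2 = 0.3899
Iter 12: z = -0.9909 + -0.6094i, |z|^2 = 1.3533
Did not escape in 13 iterations → in set

Answer: yes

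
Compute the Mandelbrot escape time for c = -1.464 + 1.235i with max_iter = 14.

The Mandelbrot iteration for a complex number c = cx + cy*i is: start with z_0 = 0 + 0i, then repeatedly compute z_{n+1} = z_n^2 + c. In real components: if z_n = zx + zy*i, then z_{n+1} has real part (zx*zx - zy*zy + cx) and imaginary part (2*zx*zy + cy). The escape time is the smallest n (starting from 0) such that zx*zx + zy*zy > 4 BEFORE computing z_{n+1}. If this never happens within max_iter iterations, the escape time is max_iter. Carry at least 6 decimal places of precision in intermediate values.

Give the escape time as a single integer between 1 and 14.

Answer: 2

Derivation:
z_0 = 0 + 0i, c = -1.4640 + 1.2350i
Iter 1: z = -1.4640 + 1.2350i, |z|^2 = 3.6685
Iter 2: z = -0.8459 + -2.3811i, |z|^2 = 6.3851
Escaped at iteration 2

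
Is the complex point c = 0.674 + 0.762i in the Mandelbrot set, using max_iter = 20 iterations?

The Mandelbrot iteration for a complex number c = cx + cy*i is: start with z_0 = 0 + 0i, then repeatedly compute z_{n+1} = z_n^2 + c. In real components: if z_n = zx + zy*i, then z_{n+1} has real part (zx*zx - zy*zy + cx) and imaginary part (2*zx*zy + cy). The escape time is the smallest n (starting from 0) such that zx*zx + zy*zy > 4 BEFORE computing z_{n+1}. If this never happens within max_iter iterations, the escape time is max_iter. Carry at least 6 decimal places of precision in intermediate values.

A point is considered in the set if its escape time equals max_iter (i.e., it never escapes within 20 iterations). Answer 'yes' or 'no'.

z_0 = 0 + 0i, c = 0.6740 + 0.7620i
Iter 1: z = 0.6740 + 0.7620i, |z|^2 = 1.0349
Iter 2: z = 0.5476 + 1.7892i, |z|^2 = 3.5011
Iter 3: z = -2.2272 + 2.7216i, |z|^2 = 12.3679
Escaped at iteration 3

Answer: no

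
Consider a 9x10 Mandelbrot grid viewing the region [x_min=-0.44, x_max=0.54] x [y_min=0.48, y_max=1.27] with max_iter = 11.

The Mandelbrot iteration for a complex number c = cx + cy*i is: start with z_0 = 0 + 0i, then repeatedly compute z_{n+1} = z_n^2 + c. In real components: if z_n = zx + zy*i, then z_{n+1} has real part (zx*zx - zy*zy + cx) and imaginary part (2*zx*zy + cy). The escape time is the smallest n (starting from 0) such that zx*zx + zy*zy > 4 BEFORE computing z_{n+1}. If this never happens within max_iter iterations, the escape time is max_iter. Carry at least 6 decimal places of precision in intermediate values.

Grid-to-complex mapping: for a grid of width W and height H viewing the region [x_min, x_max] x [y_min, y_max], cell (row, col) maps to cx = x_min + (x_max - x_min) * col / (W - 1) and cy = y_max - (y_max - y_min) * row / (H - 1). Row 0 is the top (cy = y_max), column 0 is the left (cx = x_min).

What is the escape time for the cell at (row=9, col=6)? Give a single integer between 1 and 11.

z_0 = 0 + 0i, c = 0.2950 + 0.4800i
Iter 1: z = 0.2950 + 0.4800i, |z|^2 = 0.3174
Iter 2: z = 0.1516 + 0.7632i, |z|^2 = 0.6055
Iter 3: z = -0.2645 + 0.7114i, |z|^2 = 0.5761
Iter 4: z = -0.1412 + 0.1037i, |z|^2 = 0.0307
Iter 5: z = 0.3042 + 0.4507i, |z|^2 = 0.2957
Iter 6: z = 0.1844 + 0.7542i, |z|^2 = 0.6028
Iter 7: z = -0.2398 + 0.7581i, |z|^2 = 0.6323
Iter 8: z = -0.2222 + 0.1163i, |z|^2 = 0.0629
Iter 9: z = 0.3308 + 0.4283i, |z|^2 = 0.2929
Iter 10: z = 0.2210 + 0.7634i, |z|^2 = 0.6316

Answer: 11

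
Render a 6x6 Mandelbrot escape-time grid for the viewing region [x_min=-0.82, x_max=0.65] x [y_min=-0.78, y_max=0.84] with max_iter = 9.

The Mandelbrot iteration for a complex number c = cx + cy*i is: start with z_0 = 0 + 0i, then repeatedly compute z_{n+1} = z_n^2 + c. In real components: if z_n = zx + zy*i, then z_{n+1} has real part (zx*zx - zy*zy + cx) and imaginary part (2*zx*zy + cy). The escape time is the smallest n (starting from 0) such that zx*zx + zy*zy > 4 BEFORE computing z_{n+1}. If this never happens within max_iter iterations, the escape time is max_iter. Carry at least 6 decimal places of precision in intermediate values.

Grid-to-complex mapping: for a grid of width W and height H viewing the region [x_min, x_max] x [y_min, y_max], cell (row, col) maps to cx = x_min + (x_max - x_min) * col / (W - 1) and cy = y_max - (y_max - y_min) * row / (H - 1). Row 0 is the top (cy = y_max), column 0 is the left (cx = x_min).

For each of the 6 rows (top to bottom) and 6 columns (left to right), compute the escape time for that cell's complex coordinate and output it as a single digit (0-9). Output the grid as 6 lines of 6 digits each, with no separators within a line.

Answer: 459743
699993
999994
999994
699993
469743

Derivation:
(row=0, col=0): c = -0.8200 + 0.8400i → escape time 4
(row=0, col=1): c = -0.5260 + 0.8400i → escape time 5
(row=0, col=2): c = -0.2320 + 0.8400i → escape time 9
(row=0, col=3): c = 0.0620 + 0.8400i → escape time 7
(row=0, col=4): c = 0.3560 + 0.8400i → escape time 4
(row=0, col=5): c = 0.6500 + 0.8400i → escape time 3
(row=1, col=0): c = -0.8200 + 0.5160i → escape time 6
(row=1, col=1): c = -0.5260 + 0.5160i → escape time 9
(row=1, col=2): c = -0.2320 + 0.5160i → escape time 9
(row=1, col=3): c = 0.0620 + 0.5160i → escape time 9
(row=1, col=4): c = 0.3560 + 0.5160i → escape time 9
(row=1, col=5): c = 0.6500 + 0.5160i → escape time 3
(row=2, col=0): c = -0.8200 + 0.1920i → escape time 9
(row=2, col=1): c = -0.5260 + 0.1920i → escape time 9
(row=2, col=2): c = -0.2320 + 0.1920i → escape time 9
(row=2, col=3): c = 0.0620 + 0.1920i → escape time 9
(row=2, col=4): c = 0.3560 + 0.1920i → escape time 9
(row=2, col=5): c = 0.6500 + 0.1920i → escape time 4
(row=3, col=0): c = -0.8200 + -0.1320i → escape time 9
(row=3, col=1): c = -0.5260 + -0.1320i → escape time 9
(row=3, col=2): c = -0.2320 + -0.1320i → escape time 9
(row=3, col=3): c = 0.0620 + -0.1320i → escape time 9
(row=3, col=4): c = 0.3560 + -0.1320i → escape time 9
(row=3, col=5): c = 0.6500 + -0.1320i → escape time 4
(row=4, col=0): c = -0.8200 + -0.4560i → escape time 6
(row=4, col=1): c = -0.5260 + -0.4560i → escape time 9
(row=4, col=2): c = -0.2320 + -0.4560i → escape time 9
(row=4, col=3): c = 0.0620 + -0.4560i → escape time 9
(row=4, col=4): c = 0.3560 + -0.4560i → escape time 9
(row=4, col=5): c = 0.6500 + -0.4560i → escape time 3
(row=5, col=0): c = -0.8200 + -0.7800i → escape time 4
(row=5, col=1): c = -0.5260 + -0.7800i → escape time 6
(row=5, col=2): c = -0.2320 + -0.7800i → escape time 9
(row=5, col=3): c = 0.0620 + -0.7800i → escape time 7
(row=5, col=4): c = 0.3560 + -0.7800i → escape time 4
(row=5, col=5): c = 0.6500 + -0.7800i → escape time 3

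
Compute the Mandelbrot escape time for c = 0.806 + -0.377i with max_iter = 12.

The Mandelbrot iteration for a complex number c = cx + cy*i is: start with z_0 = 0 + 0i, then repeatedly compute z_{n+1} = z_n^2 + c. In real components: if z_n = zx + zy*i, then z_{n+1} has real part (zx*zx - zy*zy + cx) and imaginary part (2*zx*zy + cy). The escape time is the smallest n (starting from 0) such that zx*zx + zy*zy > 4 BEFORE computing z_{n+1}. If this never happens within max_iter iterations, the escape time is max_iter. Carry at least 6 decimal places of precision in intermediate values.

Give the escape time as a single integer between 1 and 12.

Answer: 3

Derivation:
z_0 = 0 + 0i, c = 0.8060 + -0.3770i
Iter 1: z = 0.8060 + -0.3770i, |z|^2 = 0.7918
Iter 2: z = 1.3135 + -0.9847i, |z|^2 = 2.6950
Iter 3: z = 1.5616 + -2.9639i, |z|^2 = 11.2233
Escaped at iteration 3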